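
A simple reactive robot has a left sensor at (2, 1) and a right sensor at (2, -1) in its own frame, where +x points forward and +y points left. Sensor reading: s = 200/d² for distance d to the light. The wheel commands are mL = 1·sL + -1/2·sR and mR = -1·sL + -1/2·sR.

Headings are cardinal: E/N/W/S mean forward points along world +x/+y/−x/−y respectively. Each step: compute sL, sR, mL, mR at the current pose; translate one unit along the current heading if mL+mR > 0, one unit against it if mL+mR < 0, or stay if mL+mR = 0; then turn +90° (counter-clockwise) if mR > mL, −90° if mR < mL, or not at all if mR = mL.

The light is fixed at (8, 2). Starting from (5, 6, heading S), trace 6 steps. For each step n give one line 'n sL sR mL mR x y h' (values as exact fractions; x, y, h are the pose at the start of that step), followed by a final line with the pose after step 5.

0 25 10 20 -30 5 6 S
1 200/41 200/61 8100/2501 -16300/2501 5 7 W
2 100/29 4 42/29 -158/29 6 7 N
3 8 200/9 -28/9 -172/9 6 6 E
4 25 10 20 -30 5 6 S
5 200/41 200/61 8100/2501 -16300/2501 5 7 W
final 6 7 N

n=0: pose=(5,6,S); sL=25, sR=10; mL=20, mR=-30; mL+mR=-10 → advance -1; mR−mL=-50 → turn -1·90°
n=1: pose=(5,7,W); sL=200/41, sR=200/61; mL=8100/2501, mR=-16300/2501; mL+mR=-200/61 → advance -1; mR−mL=-400/41 → turn -1·90°
n=2: pose=(6,7,N); sL=100/29, sR=4; mL=42/29, mR=-158/29; mL+mR=-4 → advance -1; mR−mL=-200/29 → turn -1·90°
n=3: pose=(6,6,E); sL=8, sR=200/9; mL=-28/9, mR=-172/9; mL+mR=-200/9 → advance -1; mR−mL=-16 → turn -1·90°
n=4: pose=(5,6,S); sL=25, sR=10; mL=20, mR=-30; mL+mR=-10 → advance -1; mR−mL=-50 → turn -1·90°
n=5: pose=(5,7,W); sL=200/41, sR=200/61; mL=8100/2501, mR=-16300/2501; mL+mR=-200/61 → advance -1; mR−mL=-400/41 → turn -1·90°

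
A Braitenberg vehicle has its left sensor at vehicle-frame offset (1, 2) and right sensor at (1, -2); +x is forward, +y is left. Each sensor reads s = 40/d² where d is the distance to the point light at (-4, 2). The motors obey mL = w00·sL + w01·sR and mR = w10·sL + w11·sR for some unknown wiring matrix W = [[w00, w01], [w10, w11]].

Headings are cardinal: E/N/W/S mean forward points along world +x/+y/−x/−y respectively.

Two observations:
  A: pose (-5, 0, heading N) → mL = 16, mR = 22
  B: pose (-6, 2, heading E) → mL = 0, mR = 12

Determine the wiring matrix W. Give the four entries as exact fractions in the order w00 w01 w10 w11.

obs A: pose=(-5,0,N) → sL=4, sR=20, mL=16, mR=22
obs B: pose=(-6,2,E) → sL=8, sR=8, mL=0, mR=12
sensor matrix S = [[4, 20], [8, 8]]; det S = -128
solve [mL_A; mL_B] = S·[w00; w01] and [mR_A; mR_B] = S·[w10; w11]:
  w00 = -1, w01 = 1, w10 = 1/2, w11 = 1

-1 1 1/2 1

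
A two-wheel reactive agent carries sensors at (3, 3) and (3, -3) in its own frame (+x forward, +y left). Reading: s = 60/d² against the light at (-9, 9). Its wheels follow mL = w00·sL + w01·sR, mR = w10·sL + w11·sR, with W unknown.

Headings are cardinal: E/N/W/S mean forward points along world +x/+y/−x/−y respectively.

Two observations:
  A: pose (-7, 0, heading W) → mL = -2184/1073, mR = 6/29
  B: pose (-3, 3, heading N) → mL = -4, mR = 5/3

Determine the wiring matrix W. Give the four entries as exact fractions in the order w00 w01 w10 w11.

obs A: pose=(-7,0,W) → sL=12/29, sR=60/37, mL=-2184/1073, mR=6/29
obs B: pose=(-3,3,N) → sL=10/3, sR=2/3, mL=-4, mR=5/3
sensor matrix S = [[12/29, 60/37], [10/3, 2/3]]; det S = -5504/1073
solve [mL_A; mL_B] = S·[w00; w01] and [mR_A; mR_B] = S·[w10; w11]:
  w00 = -1, w01 = -1, w10 = 1/2, w11 = 0

-1 -1 1/2 0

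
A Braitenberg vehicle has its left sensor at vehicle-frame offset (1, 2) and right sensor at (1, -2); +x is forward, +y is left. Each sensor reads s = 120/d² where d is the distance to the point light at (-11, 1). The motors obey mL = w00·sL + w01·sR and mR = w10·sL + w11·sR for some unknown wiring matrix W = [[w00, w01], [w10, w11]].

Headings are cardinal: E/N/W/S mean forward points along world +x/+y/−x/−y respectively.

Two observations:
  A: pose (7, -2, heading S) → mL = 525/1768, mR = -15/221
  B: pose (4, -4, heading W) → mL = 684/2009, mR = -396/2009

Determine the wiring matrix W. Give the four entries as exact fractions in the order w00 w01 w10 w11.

obs A: pose=(7,-2,S) → sL=15/52, sR=15/34, mL=525/1768, mR=-15/221
obs B: pose=(4,-4,W) → sL=24/49, sR=24/41, mL=684/2009, mR=-396/2009
sensor matrix S = [[15/52, 15/34], [24/49, 24/41]]; det S = -20970/443989
solve [mL_A; mL_B] = S·[w00; w01] and [mR_A; mR_B] = S·[w10; w11]:
  w00 = -1/2, w01 = 1, w10 = -1, w11 = 1/2

-1/2 1 -1 1/2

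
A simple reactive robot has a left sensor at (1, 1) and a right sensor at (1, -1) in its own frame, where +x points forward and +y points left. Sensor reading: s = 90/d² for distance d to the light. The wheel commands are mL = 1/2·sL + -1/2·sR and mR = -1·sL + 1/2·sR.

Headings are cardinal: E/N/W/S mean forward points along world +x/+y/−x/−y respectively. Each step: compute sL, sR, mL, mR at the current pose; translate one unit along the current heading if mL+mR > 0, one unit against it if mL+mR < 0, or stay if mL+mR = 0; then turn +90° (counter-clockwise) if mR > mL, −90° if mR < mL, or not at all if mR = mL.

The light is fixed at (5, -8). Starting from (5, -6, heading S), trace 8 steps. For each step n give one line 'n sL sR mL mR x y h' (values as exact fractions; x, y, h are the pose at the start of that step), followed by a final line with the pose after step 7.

0 45 45 0 -45/2 5 -6 S
1 18 90/17 108/17 -261/17 5 -5 W
2 45/8 9/2 9/16 -27/8 6 -5 N
3 90/13 18 -72/13 27/13 6 -6 E
4 9 9 0 -9/2 5 -6 N
5 18 90 -36 27 5 -7 E
6 45/4 45/2 -45/8 0 4 -7 N
7 18 18 0 -9 4 -8 W
final 5 -8 N

n=0: pose=(5,-6,S); sL=45, sR=45; mL=0, mR=-45/2; mL+mR=-45/2 → advance -1; mR−mL=-45/2 → turn -1·90°
n=1: pose=(5,-5,W); sL=18, sR=90/17; mL=108/17, mR=-261/17; mL+mR=-9 → advance -1; mR−mL=-369/17 → turn -1·90°
n=2: pose=(6,-5,N); sL=45/8, sR=9/2; mL=9/16, mR=-27/8; mL+mR=-45/16 → advance -1; mR−mL=-63/16 → turn -1·90°
n=3: pose=(6,-6,E); sL=90/13, sR=18; mL=-72/13, mR=27/13; mL+mR=-45/13 → advance -1; mR−mL=99/13 → turn +1·90°
n=4: pose=(5,-6,N); sL=9, sR=9; mL=0, mR=-9/2; mL+mR=-9/2 → advance -1; mR−mL=-9/2 → turn -1·90°
n=5: pose=(5,-7,E); sL=18, sR=90; mL=-36, mR=27; mL+mR=-9 → advance -1; mR−mL=63 → turn +1·90°
n=6: pose=(4,-7,N); sL=45/4, sR=45/2; mL=-45/8, mR=0; mL+mR=-45/8 → advance -1; mR−mL=45/8 → turn +1·90°
n=7: pose=(4,-8,W); sL=18, sR=18; mL=0, mR=-9; mL+mR=-9 → advance -1; mR−mL=-9 → turn -1·90°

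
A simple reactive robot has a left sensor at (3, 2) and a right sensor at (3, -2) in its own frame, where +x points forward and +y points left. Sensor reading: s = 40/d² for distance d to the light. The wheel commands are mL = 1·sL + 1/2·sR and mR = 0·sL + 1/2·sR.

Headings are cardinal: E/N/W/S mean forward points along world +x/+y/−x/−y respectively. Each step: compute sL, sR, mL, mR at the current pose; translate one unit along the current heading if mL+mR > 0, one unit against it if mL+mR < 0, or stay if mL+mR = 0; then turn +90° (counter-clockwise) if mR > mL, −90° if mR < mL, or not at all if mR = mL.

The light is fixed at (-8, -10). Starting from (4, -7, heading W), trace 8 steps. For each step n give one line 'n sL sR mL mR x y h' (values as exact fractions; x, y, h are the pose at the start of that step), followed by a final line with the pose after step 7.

n=0: pose=(4,-7,W); sL=20/41, sR=20/53; mL=1470/2173, mR=10/53; mL+mR=1880/2173 → advance +1; mR−mL=-20/41 → turn -1·90°
n=1: pose=(3,-7,N); sL=40/117, sR=8/41; mL=2108/4797, mR=4/41; mL+mR=2576/4797 → advance +1; mR−mL=-40/117 → turn -1·90°
n=2: pose=(3,-6,E); sL=5/29, sR=1/5; mL=79/290, mR=1/10; mL+mR=54/145 → advance +1; mR−mL=-5/29 → turn -1·90°
n=3: pose=(4,-6,S); sL=40/197, sR=40/101; mL=7980/19897, mR=20/101; mL+mR=11920/19897 → advance +1; mR−mL=-40/197 → turn -1·90°
n=4: pose=(4,-7,W); sL=20/41, sR=20/53; mL=1470/2173, mR=10/53; mL+mR=1880/2173 → advance +1; mR−mL=-20/41 → turn -1·90°
n=5: pose=(3,-7,N); sL=40/117, sR=8/41; mL=2108/4797, mR=4/41; mL+mR=2576/4797 → advance +1; mR−mL=-40/117 → turn -1·90°
n=6: pose=(3,-6,E); sL=5/29, sR=1/5; mL=79/290, mR=1/10; mL+mR=54/145 → advance +1; mR−mL=-5/29 → turn -1·90°
n=7: pose=(4,-6,S); sL=40/197, sR=40/101; mL=7980/19897, mR=20/101; mL+mR=11920/19897 → advance +1; mR−mL=-40/197 → turn -1·90°

0 20/41 20/53 1470/2173 10/53 4 -7 W
1 40/117 8/41 2108/4797 4/41 3 -7 N
2 5/29 1/5 79/290 1/10 3 -6 E
3 40/197 40/101 7980/19897 20/101 4 -6 S
4 20/41 20/53 1470/2173 10/53 4 -7 W
5 40/117 8/41 2108/4797 4/41 3 -7 N
6 5/29 1/5 79/290 1/10 3 -6 E
7 40/197 40/101 7980/19897 20/101 4 -6 S
final 4 -7 W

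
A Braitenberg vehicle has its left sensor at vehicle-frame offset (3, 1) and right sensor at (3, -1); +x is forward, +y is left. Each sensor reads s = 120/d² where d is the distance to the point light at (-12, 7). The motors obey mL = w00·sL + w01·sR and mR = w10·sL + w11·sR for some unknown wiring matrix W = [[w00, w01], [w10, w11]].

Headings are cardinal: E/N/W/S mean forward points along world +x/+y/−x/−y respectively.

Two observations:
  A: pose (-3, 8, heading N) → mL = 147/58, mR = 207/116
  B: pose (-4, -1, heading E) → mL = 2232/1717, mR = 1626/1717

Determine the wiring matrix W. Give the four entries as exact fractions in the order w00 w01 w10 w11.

1 1 1/2 1

obs A: pose=(-3,8,N) → sL=3/2, sR=30/29, mL=147/58, mR=207/116
obs B: pose=(-4,-1,E) → sL=12/17, sR=60/101, mL=2232/1717, mR=1626/1717
sensor matrix S = [[3/2, 30/29], [12/17, 60/101]]; det S = 8010/49793
solve [mL_A; mL_B] = S·[w00; w01] and [mR_A; mR_B] = S·[w10; w11]:
  w00 = 1, w01 = 1, w10 = 1/2, w11 = 1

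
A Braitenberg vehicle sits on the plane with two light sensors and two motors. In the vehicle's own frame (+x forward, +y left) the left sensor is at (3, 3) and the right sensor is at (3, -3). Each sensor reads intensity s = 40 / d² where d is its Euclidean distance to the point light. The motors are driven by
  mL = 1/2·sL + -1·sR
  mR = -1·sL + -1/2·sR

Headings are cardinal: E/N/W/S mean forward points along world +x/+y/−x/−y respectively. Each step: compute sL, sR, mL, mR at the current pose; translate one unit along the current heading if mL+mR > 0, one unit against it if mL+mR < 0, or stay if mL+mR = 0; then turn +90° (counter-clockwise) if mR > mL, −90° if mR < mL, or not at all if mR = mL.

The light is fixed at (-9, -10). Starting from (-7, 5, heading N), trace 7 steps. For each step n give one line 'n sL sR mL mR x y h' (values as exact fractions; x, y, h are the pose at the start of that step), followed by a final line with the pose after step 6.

0 8/65 40/349 -1204/22685 -4092/22685 -7 5 N
1 20/157 20/73 -2410/11461 -3030/11461 -7 4 E
2 40/137 8/25 -596/3425 -1548/3425 -8 4 S
3 10/37 5/41 20/1517 -1005/3034 -8 5 W
4 8/65 40/349 -1204/22685 -4092/22685 -7 5 N
5 20/157 20/73 -2410/11461 -3030/11461 -7 4 E
6 40/137 8/25 -596/3425 -1548/3425 -8 4 S
final -8 5 W

n=0: pose=(-7,5,N); sL=8/65, sR=40/349; mL=-1204/22685, mR=-4092/22685; mL+mR=-5296/22685 → advance -1; mR−mL=-2888/22685 → turn -1·90°
n=1: pose=(-7,4,E); sL=20/157, sR=20/73; mL=-2410/11461, mR=-3030/11461; mL+mR=-5440/11461 → advance -1; mR−mL=-620/11461 → turn -1·90°
n=2: pose=(-8,4,S); sL=40/137, sR=8/25; mL=-596/3425, mR=-1548/3425; mL+mR=-2144/3425 → advance -1; mR−mL=-952/3425 → turn -1·90°
n=3: pose=(-8,5,W); sL=10/37, sR=5/41; mL=20/1517, mR=-1005/3034; mL+mR=-965/3034 → advance -1; mR−mL=-1045/3034 → turn -1·90°
n=4: pose=(-7,5,N); sL=8/65, sR=40/349; mL=-1204/22685, mR=-4092/22685; mL+mR=-5296/22685 → advance -1; mR−mL=-2888/22685 → turn -1·90°
n=5: pose=(-7,4,E); sL=20/157, sR=20/73; mL=-2410/11461, mR=-3030/11461; mL+mR=-5440/11461 → advance -1; mR−mL=-620/11461 → turn -1·90°
n=6: pose=(-8,4,S); sL=40/137, sR=8/25; mL=-596/3425, mR=-1548/3425; mL+mR=-2144/3425 → advance -1; mR−mL=-952/3425 → turn -1·90°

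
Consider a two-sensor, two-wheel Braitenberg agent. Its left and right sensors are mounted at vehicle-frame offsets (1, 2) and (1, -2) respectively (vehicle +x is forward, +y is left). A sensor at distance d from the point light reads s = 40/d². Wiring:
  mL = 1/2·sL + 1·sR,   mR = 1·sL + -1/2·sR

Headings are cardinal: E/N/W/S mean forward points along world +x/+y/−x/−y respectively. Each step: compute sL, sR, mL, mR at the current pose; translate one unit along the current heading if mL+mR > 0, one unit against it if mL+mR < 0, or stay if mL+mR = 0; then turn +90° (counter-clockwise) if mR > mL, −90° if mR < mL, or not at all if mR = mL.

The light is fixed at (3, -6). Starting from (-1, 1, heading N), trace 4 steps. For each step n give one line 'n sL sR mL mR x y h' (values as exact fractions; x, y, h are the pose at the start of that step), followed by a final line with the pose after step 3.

0 2/5 10/17 67/85 9/85 -1 1 N
1 40/109 8/9 1052/981 -76/981 -1 2 E
2 4/5 20/37 174/185 98/185 0 2 S
3 40/41 40/97 3580/3977 3060/3977 0 1 W
final -1 1 N

n=0: pose=(-1,1,N); sL=2/5, sR=10/17; mL=67/85, mR=9/85; mL+mR=76/85 → advance +1; mR−mL=-58/85 → turn -1·90°
n=1: pose=(-1,2,E); sL=40/109, sR=8/9; mL=1052/981, mR=-76/981; mL+mR=976/981 → advance +1; mR−mL=-376/327 → turn -1·90°
n=2: pose=(0,2,S); sL=4/5, sR=20/37; mL=174/185, mR=98/185; mL+mR=272/185 → advance +1; mR−mL=-76/185 → turn -1·90°
n=3: pose=(0,1,W); sL=40/41, sR=40/97; mL=3580/3977, mR=3060/3977; mL+mR=6640/3977 → advance +1; mR−mL=-520/3977 → turn -1·90°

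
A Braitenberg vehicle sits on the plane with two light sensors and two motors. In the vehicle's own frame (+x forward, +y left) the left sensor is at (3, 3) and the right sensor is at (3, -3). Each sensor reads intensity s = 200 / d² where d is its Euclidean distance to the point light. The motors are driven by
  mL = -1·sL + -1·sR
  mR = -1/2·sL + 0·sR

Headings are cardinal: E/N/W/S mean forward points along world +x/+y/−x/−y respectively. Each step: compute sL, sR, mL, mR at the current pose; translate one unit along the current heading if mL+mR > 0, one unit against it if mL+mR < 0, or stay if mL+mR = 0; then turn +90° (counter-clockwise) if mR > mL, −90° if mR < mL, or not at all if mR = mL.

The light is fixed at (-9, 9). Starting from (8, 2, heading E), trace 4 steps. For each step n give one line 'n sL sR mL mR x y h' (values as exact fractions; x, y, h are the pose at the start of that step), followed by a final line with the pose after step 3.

n=0: pose=(8,2,E); sL=25/52, sR=2/5; mL=-229/260, mR=-25/104; mL+mR=-583/520 → advance -1; mR−mL=333/520 → turn +1·90°
n=1: pose=(7,2,N); sL=40/37, sR=200/377; mL=-22480/13949, mR=-20/37; mL+mR=-30020/13949 → advance -1; mR−mL=14940/13949 → turn +1·90°
n=2: pose=(7,1,W); sL=20/29, sR=100/97; mL=-4840/2813, mR=-10/29; mL+mR=-5810/2813 → advance -1; mR−mL=3870/2813 → turn +1·90°
n=3: pose=(8,1,S); sL=200/521, sR=200/317; mL=-167600/165157, mR=-100/521; mL+mR=-199300/165157 → advance -1; mR−mL=135900/165157 → turn +1·90°

0 25/52 2/5 -229/260 -25/104 8 2 E
1 40/37 200/377 -22480/13949 -20/37 7 2 N
2 20/29 100/97 -4840/2813 -10/29 7 1 W
3 200/521 200/317 -167600/165157 -100/521 8 1 S
final 8 2 E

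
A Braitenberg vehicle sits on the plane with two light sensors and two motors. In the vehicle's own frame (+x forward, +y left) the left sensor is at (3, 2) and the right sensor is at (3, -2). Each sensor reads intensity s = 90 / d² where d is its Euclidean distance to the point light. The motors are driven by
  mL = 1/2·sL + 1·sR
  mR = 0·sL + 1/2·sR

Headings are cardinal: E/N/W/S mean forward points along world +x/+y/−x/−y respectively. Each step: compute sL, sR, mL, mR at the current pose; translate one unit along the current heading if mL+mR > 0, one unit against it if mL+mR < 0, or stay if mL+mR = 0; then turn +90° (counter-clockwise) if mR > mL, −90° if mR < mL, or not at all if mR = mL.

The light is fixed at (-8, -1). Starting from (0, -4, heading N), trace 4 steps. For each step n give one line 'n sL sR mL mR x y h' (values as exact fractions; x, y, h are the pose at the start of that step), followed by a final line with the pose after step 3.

0 5/2 9/10 43/20 9/20 0 -4 N
1 90/121 90/137 17055/16577 45/137 0 -3 E
2 45/73 45/37 8235/5402 45/74 1 -3 S
3 90/61 90/37 7155/2257 45/37 1 -4 W
final 0 -4 N

n=0: pose=(0,-4,N); sL=5/2, sR=9/10; mL=43/20, mR=9/20; mL+mR=13/5 → advance +1; mR−mL=-17/10 → turn -1·90°
n=1: pose=(0,-3,E); sL=90/121, sR=90/137; mL=17055/16577, mR=45/137; mL+mR=22500/16577 → advance +1; mR−mL=-11610/16577 → turn -1·90°
n=2: pose=(1,-3,S); sL=45/73, sR=45/37; mL=8235/5402, mR=45/74; mL+mR=5760/2701 → advance +1; mR−mL=-2475/2701 → turn -1·90°
n=3: pose=(1,-4,W); sL=90/61, sR=90/37; mL=7155/2257, mR=45/37; mL+mR=9900/2257 → advance +1; mR−mL=-4410/2257 → turn -1·90°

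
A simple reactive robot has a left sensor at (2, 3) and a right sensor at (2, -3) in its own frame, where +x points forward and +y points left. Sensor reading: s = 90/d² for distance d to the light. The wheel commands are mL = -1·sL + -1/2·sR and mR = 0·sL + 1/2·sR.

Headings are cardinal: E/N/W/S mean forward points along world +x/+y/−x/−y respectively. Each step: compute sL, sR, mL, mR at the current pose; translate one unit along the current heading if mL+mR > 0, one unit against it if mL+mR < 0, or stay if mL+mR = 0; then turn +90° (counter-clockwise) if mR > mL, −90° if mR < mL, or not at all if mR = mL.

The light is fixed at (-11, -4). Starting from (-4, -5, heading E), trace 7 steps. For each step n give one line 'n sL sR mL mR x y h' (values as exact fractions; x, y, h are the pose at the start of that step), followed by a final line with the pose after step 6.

n=0: pose=(-4,-5,E); sL=18/17, sR=90/97; mL=-2511/1649, mR=45/97; mL+mR=-18/17 → advance -1; mR−mL=3276/1649 → turn +1·90°
n=1: pose=(-5,-5,N); sL=9, sR=45/41; mL=-783/82, mR=45/82; mL+mR=-9 → advance -1; mR−mL=414/41 → turn +1·90°
n=2: pose=(-5,-6,W); sL=90/41, sR=90/17; mL=-3375/697, mR=45/17; mL+mR=-90/41 → advance -1; mR−mL=5220/697 → turn +1·90°
n=3: pose=(-4,-6,S); sL=45/58, sR=45/16; mL=-2025/928, mR=45/32; mL+mR=-45/58 → advance -1; mR−mL=1665/464 → turn +1·90°
n=4: pose=(-4,-5,E); sL=18/17, sR=90/97; mL=-2511/1649, mR=45/97; mL+mR=-18/17 → advance -1; mR−mL=3276/1649 → turn +1·90°
n=5: pose=(-5,-5,N); sL=9, sR=45/41; mL=-783/82, mR=45/82; mL+mR=-9 → advance -1; mR−mL=414/41 → turn +1·90°
n=6: pose=(-5,-6,W); sL=90/41, sR=90/17; mL=-3375/697, mR=45/17; mL+mR=-90/41 → advance -1; mR−mL=5220/697 → turn +1·90°

0 18/17 90/97 -2511/1649 45/97 -4 -5 E
1 9 45/41 -783/82 45/82 -5 -5 N
2 90/41 90/17 -3375/697 45/17 -5 -6 W
3 45/58 45/16 -2025/928 45/32 -4 -6 S
4 18/17 90/97 -2511/1649 45/97 -4 -5 E
5 9 45/41 -783/82 45/82 -5 -5 N
6 90/41 90/17 -3375/697 45/17 -5 -6 W
final -4 -6 S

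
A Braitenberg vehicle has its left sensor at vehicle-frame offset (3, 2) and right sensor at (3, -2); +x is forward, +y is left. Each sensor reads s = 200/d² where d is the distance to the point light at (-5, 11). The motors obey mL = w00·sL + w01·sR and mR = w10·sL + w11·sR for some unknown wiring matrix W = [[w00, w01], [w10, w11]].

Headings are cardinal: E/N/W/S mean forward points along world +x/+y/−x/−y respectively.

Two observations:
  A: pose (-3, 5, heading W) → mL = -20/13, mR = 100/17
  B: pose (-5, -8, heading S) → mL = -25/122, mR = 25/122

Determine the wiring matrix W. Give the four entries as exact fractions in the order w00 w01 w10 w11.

obs A: pose=(-3,5,W) → sL=40/13, sR=200/17, mL=-20/13, mR=100/17
obs B: pose=(-5,-8,S) → sL=25/61, sR=25/61, mL=-25/122, mR=25/122
sensor matrix S = [[40/13, 200/17], [25/61, 25/61]]; det S = -48000/13481
solve [mL_A; mL_B] = S·[w00; w01] and [mR_A; mR_B] = S·[w10; w11]:
  w00 = -1/2, w01 = 0, w10 = 0, w11 = 1/2

-1/2 0 0 1/2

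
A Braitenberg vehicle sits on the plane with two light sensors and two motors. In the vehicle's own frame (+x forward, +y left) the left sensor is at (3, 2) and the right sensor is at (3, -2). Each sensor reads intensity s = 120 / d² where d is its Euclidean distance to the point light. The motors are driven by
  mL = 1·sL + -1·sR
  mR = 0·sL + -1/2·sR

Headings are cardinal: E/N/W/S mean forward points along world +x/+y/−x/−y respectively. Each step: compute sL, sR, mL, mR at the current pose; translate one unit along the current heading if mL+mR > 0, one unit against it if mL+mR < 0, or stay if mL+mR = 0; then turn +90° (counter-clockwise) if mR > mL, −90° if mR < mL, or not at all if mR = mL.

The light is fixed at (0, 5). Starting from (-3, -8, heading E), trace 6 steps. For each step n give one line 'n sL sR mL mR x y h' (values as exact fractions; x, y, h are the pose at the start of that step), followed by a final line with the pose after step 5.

0 120/121 8/15 832/1815 -4/15 -3 -8 E
1 15/32 15/34 15/544 -15/68 -2 -8 S
2 120/221 24/25 -2304/5525 -12/25 -2 -7 W
3 4/3 60/41 -16/123 -30/41 -1 -7 N
4 24/25 120/229 2496/5725 -60/229 -1 -8 E
5 6/13 6/13 0 -3/13 0 -8 S
final 0 -7 W

n=0: pose=(-3,-8,E); sL=120/121, sR=8/15; mL=832/1815, mR=-4/15; mL+mR=116/605 → advance +1; mR−mL=-1316/1815 → turn -1·90°
n=1: pose=(-2,-8,S); sL=15/32, sR=15/34; mL=15/544, mR=-15/68; mL+mR=-105/544 → advance -1; mR−mL=-135/544 → turn -1·90°
n=2: pose=(-2,-7,W); sL=120/221, sR=24/25; mL=-2304/5525, mR=-12/25; mL+mR=-4956/5525 → advance -1; mR−mL=-348/5525 → turn -1·90°
n=3: pose=(-1,-7,N); sL=4/3, sR=60/41; mL=-16/123, mR=-30/41; mL+mR=-106/123 → advance -1; mR−mL=-74/123 → turn -1·90°
n=4: pose=(-1,-8,E); sL=24/25, sR=120/229; mL=2496/5725, mR=-60/229; mL+mR=996/5725 → advance +1; mR−mL=-3996/5725 → turn -1·90°
n=5: pose=(0,-8,S); sL=6/13, sR=6/13; mL=0, mR=-3/13; mL+mR=-3/13 → advance -1; mR−mL=-3/13 → turn -1·90°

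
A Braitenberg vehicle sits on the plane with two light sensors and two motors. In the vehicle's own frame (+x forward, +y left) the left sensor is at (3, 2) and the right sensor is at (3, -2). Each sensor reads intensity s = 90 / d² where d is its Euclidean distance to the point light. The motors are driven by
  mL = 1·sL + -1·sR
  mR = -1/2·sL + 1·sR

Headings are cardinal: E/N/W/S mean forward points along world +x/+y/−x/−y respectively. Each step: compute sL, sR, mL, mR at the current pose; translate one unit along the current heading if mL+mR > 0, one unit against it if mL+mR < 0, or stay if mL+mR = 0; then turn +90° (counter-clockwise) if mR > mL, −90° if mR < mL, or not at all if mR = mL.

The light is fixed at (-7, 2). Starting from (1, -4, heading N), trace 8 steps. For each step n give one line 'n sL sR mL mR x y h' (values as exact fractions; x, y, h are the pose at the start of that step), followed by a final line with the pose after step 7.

0 2 90/109 128/109 -19/109 1 -4 N
1 9/13 9/17 36/221 81/442 1 -3 E
2 90/53 18/25 1296/1325 -171/1325 2 -3 N
3 45/74 1/2 4/37 29/148 2 -2 E
4 18/13 18/29 288/377 -27/377 3 -2 N
5 9/17 45/97 108/1649 657/3298 3 -1 E
6 10/9 90/169 880/1521 -35/1521 4 -1 N
7 45/98 45/106 90/2597 2025/10388 4 0 E
final 5 0 N

n=0: pose=(1,-4,N); sL=2, sR=90/109; mL=128/109, mR=-19/109; mL+mR=1 → advance +1; mR−mL=-147/109 → turn -1·90°
n=1: pose=(1,-3,E); sL=9/13, sR=9/17; mL=36/221, mR=81/442; mL+mR=9/26 → advance +1; mR−mL=9/442 → turn +1·90°
n=2: pose=(2,-3,N); sL=90/53, sR=18/25; mL=1296/1325, mR=-171/1325; mL+mR=45/53 → advance +1; mR−mL=-1467/1325 → turn -1·90°
n=3: pose=(2,-2,E); sL=45/74, sR=1/2; mL=4/37, mR=29/148; mL+mR=45/148 → advance +1; mR−mL=13/148 → turn +1·90°
n=4: pose=(3,-2,N); sL=18/13, sR=18/29; mL=288/377, mR=-27/377; mL+mR=9/13 → advance +1; mR−mL=-315/377 → turn -1·90°
n=5: pose=(3,-1,E); sL=9/17, sR=45/97; mL=108/1649, mR=657/3298; mL+mR=9/34 → advance +1; mR−mL=441/3298 → turn +1·90°
n=6: pose=(4,-1,N); sL=10/9, sR=90/169; mL=880/1521, mR=-35/1521; mL+mR=5/9 → advance +1; mR−mL=-305/507 → turn -1·90°
n=7: pose=(4,0,E); sL=45/98, sR=45/106; mL=90/2597, mR=2025/10388; mL+mR=45/196 → advance +1; mR−mL=1665/10388 → turn +1·90°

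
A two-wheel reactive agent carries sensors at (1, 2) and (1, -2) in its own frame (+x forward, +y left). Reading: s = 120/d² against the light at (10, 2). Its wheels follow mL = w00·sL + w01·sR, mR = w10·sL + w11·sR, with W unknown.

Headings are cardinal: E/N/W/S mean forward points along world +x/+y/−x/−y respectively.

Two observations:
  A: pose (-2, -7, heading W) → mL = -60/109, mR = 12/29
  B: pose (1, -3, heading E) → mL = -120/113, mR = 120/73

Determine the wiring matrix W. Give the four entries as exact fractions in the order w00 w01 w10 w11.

0 -1 1 0

obs A: pose=(-2,-7,W) → sL=12/29, sR=60/109, mL=-60/109, mR=12/29
obs B: pose=(1,-3,E) → sL=120/73, sR=120/113, mL=-120/113, mR=120/73
sensor matrix S = [[12/29, 60/109], [120/73, 120/113]]; det S = -12136320/26075089
solve [mL_A; mL_B] = S·[w00; w01] and [mR_A; mR_B] = S·[w10; w11]:
  w00 = 0, w01 = -1, w10 = 1, w11 = 0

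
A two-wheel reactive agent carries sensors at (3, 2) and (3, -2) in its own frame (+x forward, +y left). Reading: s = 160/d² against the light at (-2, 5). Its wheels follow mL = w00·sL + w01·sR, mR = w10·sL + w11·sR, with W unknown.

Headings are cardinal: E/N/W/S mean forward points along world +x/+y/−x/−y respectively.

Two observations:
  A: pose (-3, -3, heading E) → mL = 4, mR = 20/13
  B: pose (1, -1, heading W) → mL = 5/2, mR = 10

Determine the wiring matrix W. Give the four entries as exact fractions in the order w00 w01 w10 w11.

obs A: pose=(-3,-3,E) → sL=4, sR=20/13, mL=4, mR=20/13
obs B: pose=(1,-1,W) → sL=5/2, sR=10, mL=5/2, mR=10
sensor matrix S = [[4, 20/13], [5/2, 10]]; det S = 470/13
solve [mL_A; mL_B] = S·[w00; w01] and [mR_A; mR_B] = S·[w10; w11]:
  w00 = 1, w01 = 0, w10 = 0, w11 = 1

1 0 0 1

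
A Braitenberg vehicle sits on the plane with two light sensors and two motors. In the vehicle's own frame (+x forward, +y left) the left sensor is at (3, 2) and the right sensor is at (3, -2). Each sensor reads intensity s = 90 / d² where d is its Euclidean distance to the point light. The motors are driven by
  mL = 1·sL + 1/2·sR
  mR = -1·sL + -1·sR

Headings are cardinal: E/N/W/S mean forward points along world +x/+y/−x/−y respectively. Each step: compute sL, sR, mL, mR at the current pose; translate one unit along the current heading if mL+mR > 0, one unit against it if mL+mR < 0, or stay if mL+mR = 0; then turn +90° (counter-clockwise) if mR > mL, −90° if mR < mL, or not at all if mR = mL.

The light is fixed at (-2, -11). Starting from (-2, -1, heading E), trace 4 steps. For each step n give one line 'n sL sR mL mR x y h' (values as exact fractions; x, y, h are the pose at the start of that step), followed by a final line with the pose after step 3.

n=0: pose=(-2,-1,E); sL=10/17, sR=90/73; mL=1495/1241, mR=-2260/1241; mL+mR=-45/73 → advance -1; mR−mL=-3755/1241 → turn -1·90°
n=1: pose=(-3,-1,S); sL=9/5, sR=45/29; mL=747/290, mR=-486/145; mL+mR=-45/58 → advance -1; mR−mL=-1719/290 → turn -1·90°
n=2: pose=(-3,0,W); sL=90/97, sR=18/37; mL=4203/3589, mR=-5076/3589; mL+mR=-9/37 → advance -1; mR−mL=-9279/3589 → turn -1·90°
n=3: pose=(-2,0,N); sL=9/20, sR=9/20; mL=27/40, mR=-9/10; mL+mR=-9/40 → advance -1; mR−mL=-63/40 → turn -1·90°

0 10/17 90/73 1495/1241 -2260/1241 -2 -1 E
1 9/5 45/29 747/290 -486/145 -3 -1 S
2 90/97 18/37 4203/3589 -5076/3589 -3 0 W
3 9/20 9/20 27/40 -9/10 -2 0 N
final -2 -1 E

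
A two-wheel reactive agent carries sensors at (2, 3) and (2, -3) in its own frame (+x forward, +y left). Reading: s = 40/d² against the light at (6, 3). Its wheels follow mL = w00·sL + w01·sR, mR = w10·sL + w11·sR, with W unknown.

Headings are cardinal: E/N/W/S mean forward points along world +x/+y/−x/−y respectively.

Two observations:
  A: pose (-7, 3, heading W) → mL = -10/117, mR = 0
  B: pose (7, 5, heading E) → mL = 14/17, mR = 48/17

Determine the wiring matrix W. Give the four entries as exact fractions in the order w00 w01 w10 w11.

-1 1/2 -1 1

obs A: pose=(-7,3,W) → sL=20/117, sR=20/117, mL=-10/117, mR=0
obs B: pose=(7,5,E) → sL=20/17, sR=4, mL=14/17, mR=48/17
sensor matrix S = [[20/117, 20/117], [20/17, 4]]; det S = 320/663
solve [mL_A; mL_B] = S·[w00; w01] and [mR_A; mR_B] = S·[w10; w11]:
  w00 = -1, w01 = 1/2, w10 = -1, w11 = 1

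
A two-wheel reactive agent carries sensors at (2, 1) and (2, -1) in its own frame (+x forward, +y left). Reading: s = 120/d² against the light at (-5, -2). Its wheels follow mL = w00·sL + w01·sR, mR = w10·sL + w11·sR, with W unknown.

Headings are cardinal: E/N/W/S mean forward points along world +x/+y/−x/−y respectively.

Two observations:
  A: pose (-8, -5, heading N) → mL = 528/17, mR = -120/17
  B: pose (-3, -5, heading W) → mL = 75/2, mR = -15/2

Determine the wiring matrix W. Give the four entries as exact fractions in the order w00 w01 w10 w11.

obs A: pose=(-8,-5,N) → sL=120/17, sR=24, mL=528/17, mR=-120/17
obs B: pose=(-3,-5,W) → sL=15/2, sR=30, mL=75/2, mR=-15/2
sensor matrix S = [[120/17, 24], [15/2, 30]]; det S = 540/17
solve [mL_A; mL_B] = S·[w00; w01] and [mR_A; mR_B] = S·[w10; w11]:
  w00 = 1, w01 = 1, w10 = -1, w11 = 0

1 1 -1 0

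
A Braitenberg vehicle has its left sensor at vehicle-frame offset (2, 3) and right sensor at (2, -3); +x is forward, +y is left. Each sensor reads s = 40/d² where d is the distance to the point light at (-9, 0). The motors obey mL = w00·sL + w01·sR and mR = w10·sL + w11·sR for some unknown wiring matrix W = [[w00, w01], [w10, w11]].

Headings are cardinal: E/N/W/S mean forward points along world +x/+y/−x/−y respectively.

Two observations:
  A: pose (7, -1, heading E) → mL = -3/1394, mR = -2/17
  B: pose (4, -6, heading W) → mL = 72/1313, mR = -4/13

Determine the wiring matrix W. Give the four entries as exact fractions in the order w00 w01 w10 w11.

obs A: pose=(7,-1,E) → sL=5/41, sR=2/17, mL=-3/1394, mR=-2/17
obs B: pose=(4,-6,W) → sL=20/101, sR=4/13, mL=72/1313, mR=-4/13
sensor matrix S = [[5/41, 2/17], [20/101, 4/13]]; det S = 13020/915161
solve [mL_A; mL_B] = S·[w00; w01] and [mR_A; mR_B] = S·[w10; w11]:
  w00 = -1/2, w01 = 1/2, w10 = 0, w11 = -1

-1/2 1/2 0 -1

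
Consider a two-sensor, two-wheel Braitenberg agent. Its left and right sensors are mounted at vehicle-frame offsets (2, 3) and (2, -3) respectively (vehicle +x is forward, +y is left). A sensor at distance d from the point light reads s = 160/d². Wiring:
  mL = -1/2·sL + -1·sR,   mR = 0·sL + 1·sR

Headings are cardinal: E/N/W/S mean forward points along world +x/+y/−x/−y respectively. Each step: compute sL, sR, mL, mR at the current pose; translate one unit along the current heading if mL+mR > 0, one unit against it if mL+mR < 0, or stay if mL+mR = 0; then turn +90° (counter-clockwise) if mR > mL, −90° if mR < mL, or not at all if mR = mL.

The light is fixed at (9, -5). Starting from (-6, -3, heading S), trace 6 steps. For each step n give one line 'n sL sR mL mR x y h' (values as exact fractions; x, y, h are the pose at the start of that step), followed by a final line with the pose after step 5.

0 10/9 40/81 -85/81 40/81 -6 -3 S
1 32/41 160/169 -9264/6929 160/169 -6 -2 E
2 80/193 80/97 -19320/18721 80/97 -7 -2 N
3 32/65 160/349 -15984/22685 160/349 -7 -3 W
4 10/9 40/81 -85/81 40/81 -6 -3 S
5 32/41 160/169 -9264/6929 160/169 -6 -2 E
final -7 -2 N

n=0: pose=(-6,-3,S); sL=10/9, sR=40/81; mL=-85/81, mR=40/81; mL+mR=-5/9 → advance -1; mR−mL=125/81 → turn +1·90°
n=1: pose=(-6,-2,E); sL=32/41, sR=160/169; mL=-9264/6929, mR=160/169; mL+mR=-16/41 → advance -1; mR−mL=15824/6929 → turn +1·90°
n=2: pose=(-7,-2,N); sL=80/193, sR=80/97; mL=-19320/18721, mR=80/97; mL+mR=-40/193 → advance -1; mR−mL=34760/18721 → turn +1·90°
n=3: pose=(-7,-3,W); sL=32/65, sR=160/349; mL=-15984/22685, mR=160/349; mL+mR=-16/65 → advance -1; mR−mL=26384/22685 → turn +1·90°
n=4: pose=(-6,-3,S); sL=10/9, sR=40/81; mL=-85/81, mR=40/81; mL+mR=-5/9 → advance -1; mR−mL=125/81 → turn +1·90°
n=5: pose=(-6,-2,E); sL=32/41, sR=160/169; mL=-9264/6929, mR=160/169; mL+mR=-16/41 → advance -1; mR−mL=15824/6929 → turn +1·90°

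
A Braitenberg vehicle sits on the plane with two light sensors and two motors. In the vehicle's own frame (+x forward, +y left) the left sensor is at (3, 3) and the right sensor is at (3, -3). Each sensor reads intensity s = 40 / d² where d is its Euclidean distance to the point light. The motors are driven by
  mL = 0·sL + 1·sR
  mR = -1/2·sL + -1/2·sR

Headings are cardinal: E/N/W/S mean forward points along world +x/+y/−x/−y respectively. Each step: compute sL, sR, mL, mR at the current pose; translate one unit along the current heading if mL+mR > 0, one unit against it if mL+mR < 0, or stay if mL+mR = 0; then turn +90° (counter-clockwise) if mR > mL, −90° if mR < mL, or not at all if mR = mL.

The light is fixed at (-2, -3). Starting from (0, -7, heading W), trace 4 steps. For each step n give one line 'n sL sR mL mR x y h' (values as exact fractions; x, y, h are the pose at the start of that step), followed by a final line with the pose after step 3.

n=0: pose=(0,-7,W); sL=4/5, sR=20; mL=20, mR=-52/5; mL+mR=48/5 → advance +1; mR−mL=-152/5 → turn -1·90°
n=1: pose=(-1,-7,N); sL=8, sR=40/17; mL=40/17, mR=-88/17; mL+mR=-48/17 → advance -1; mR−mL=-128/17 → turn -1·90°
n=2: pose=(-1,-8,E); sL=2, sR=1/2; mL=1/2, mR=-5/4; mL+mR=-3/4 → advance -1; mR−mL=-7/4 → turn -1·90°
n=3: pose=(-2,-8,S); sL=40/73, sR=40/73; mL=40/73, mR=-40/73; mL+mR=0 → advance +0; mR−mL=-80/73 → turn -1·90°

0 4/5 20 20 -52/5 0 -7 W
1 8 40/17 40/17 -88/17 -1 -7 N
2 2 1/2 1/2 -5/4 -1 -8 E
3 40/73 40/73 40/73 -40/73 -2 -8 S
final -2 -8 W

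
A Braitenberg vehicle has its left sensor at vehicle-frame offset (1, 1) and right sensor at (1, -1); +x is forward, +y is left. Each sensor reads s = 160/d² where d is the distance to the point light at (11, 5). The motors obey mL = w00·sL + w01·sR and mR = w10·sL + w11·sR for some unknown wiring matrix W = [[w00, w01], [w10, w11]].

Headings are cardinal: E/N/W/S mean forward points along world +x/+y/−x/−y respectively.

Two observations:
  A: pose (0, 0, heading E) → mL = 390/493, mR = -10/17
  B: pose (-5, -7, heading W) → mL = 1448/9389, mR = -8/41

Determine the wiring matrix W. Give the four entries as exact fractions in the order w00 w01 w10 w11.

1 -1/2 0 -1/2

obs A: pose=(0,0,E) → sL=40/29, sR=20/17, mL=390/493, mR=-10/17
obs B: pose=(-5,-7,W) → sL=80/229, sR=16/41, mL=1448/9389, mR=-8/41
sensor matrix S = [[40/29, 20/17], [80/229, 16/41]]; det S = 589120/4628777
solve [mL_A; mL_B] = S·[w00; w01] and [mR_A; mR_B] = S·[w10; w11]:
  w00 = 1, w01 = -1/2, w10 = 0, w11 = -1/2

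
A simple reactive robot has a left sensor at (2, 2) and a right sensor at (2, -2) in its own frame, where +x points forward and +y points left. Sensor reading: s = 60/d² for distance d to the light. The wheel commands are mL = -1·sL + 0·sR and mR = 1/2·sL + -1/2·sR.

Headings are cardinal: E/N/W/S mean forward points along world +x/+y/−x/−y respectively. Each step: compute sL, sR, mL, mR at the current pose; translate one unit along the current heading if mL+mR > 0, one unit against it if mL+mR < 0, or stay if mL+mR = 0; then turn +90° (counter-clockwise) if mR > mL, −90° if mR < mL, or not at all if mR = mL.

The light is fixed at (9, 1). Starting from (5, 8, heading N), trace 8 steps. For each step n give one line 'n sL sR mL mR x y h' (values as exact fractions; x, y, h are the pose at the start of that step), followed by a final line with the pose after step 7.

n=0: pose=(5,8,N); sL=20/39, sR=12/17; mL=-20/39, mR=-64/663; mL+mR=-404/663 → advance -1; mR−mL=92/221 → turn +1·90°
n=1: pose=(5,7,W); sL=15/13, sR=3/5; mL=-15/13, mR=18/65; mL+mR=-57/65 → advance -1; mR−mL=93/65 → turn +1·90°
n=2: pose=(6,7,S); sL=60/17, sR=60/41; mL=-60/17, mR=720/697; mL+mR=-1740/697 → advance -1; mR−mL=3180/697 → turn +1·90°
n=3: pose=(6,8,E); sL=30/41, sR=30/13; mL=-30/41, mR=-420/533; mL+mR=-810/533 → advance -1; mR−mL=-30/533 → turn -1·90°
n=4: pose=(5,8,S); sL=60/29, sR=60/61; mL=-60/29, mR=960/1769; mL+mR=-2700/1769 → advance -1; mR−mL=4620/1769 → turn +1·90°
n=5: pose=(5,9,E); sL=15/26, sR=3/2; mL=-15/26, mR=-6/13; mL+mR=-27/26 → advance -1; mR−mL=3/26 → turn +1·90°
n=6: pose=(4,9,N); sL=60/149, sR=60/109; mL=-60/149, mR=-1200/16241; mL+mR=-7740/16241 → advance -1; mR−mL=5340/16241 → turn +1·90°
n=7: pose=(4,8,W); sL=30/37, sR=6/13; mL=-30/37, mR=84/481; mL+mR=-306/481 → advance -1; mR−mL=474/481 → turn +1·90°

0 20/39 12/17 -20/39 -64/663 5 8 N
1 15/13 3/5 -15/13 18/65 5 7 W
2 60/17 60/41 -60/17 720/697 6 7 S
3 30/41 30/13 -30/41 -420/533 6 8 E
4 60/29 60/61 -60/29 960/1769 5 8 S
5 15/26 3/2 -15/26 -6/13 5 9 E
6 60/149 60/109 -60/149 -1200/16241 4 9 N
7 30/37 6/13 -30/37 84/481 4 8 W
final 5 8 S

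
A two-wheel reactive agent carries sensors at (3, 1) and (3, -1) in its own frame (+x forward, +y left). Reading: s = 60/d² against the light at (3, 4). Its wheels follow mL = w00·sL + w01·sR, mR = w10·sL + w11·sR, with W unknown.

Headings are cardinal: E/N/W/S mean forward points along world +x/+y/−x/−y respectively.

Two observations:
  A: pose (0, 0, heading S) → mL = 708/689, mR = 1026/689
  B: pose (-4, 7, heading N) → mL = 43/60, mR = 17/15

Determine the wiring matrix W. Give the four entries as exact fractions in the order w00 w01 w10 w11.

obs A: pose=(0,0,S) → sL=60/53, sR=12/13, mL=708/689, mR=1026/689
obs B: pose=(-4,7,N) → sL=3/5, sR=5/6, mL=43/60, mR=17/15
sensor matrix S = [[60/53, 12/13], [3/5, 5/6]]; det S = 1342/3445
solve [mL_A; mL_B] = S·[w00; w01] and [mR_A; mR_B] = S·[w10; w11]:
  w00 = 1/2, w01 = 1/2, w10 = 1/2, w11 = 1

1/2 1/2 1/2 1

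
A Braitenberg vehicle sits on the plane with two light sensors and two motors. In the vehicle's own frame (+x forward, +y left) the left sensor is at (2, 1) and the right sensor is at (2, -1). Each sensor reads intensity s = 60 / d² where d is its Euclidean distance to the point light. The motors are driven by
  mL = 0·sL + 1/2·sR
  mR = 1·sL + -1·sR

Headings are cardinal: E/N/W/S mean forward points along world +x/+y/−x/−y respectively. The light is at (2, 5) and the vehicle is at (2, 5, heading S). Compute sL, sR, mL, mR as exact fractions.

12 12 6 0

left sensor world pos  = (3, 3); dL² = 5
right sensor world pos = (1, 3); dR² = 5
sL = 60/5 = 12
sR = 60/5 = 12
mL = 0·sL + 1/2·sR = 6
mR = 1·sL + -1·sR = 0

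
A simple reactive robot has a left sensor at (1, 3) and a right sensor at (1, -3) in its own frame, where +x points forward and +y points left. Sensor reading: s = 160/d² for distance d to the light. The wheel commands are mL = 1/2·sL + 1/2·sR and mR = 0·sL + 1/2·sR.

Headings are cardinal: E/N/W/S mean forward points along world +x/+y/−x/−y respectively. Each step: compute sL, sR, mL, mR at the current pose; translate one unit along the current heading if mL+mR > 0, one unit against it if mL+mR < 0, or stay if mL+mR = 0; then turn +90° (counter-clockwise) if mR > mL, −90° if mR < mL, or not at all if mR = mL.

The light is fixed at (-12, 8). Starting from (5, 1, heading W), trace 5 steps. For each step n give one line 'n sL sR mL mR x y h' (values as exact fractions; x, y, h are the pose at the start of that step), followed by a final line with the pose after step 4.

0 40/89 10/17 785/1513 5/17 5 1 W
1 32/41 160/397 9632/16277 80/397 4 1 N
2 80/149 16/37 2672/5513 8/37 4 2 E
3 160/449 32/49 11104/22001 16/49 5 2 S
4 40/89 10/17 785/1513 5/17 5 1 W
final 4 1 N

n=0: pose=(5,1,W); sL=40/89, sR=10/17; mL=785/1513, mR=5/17; mL+mR=1230/1513 → advance +1; mR−mL=-20/89 → turn -1·90°
n=1: pose=(4,1,N); sL=32/41, sR=160/397; mL=9632/16277, mR=80/397; mL+mR=12912/16277 → advance +1; mR−mL=-16/41 → turn -1·90°
n=2: pose=(4,2,E); sL=80/149, sR=16/37; mL=2672/5513, mR=8/37; mL+mR=3864/5513 → advance +1; mR−mL=-40/149 → turn -1·90°
n=3: pose=(5,2,S); sL=160/449, sR=32/49; mL=11104/22001, mR=16/49; mL+mR=18288/22001 → advance +1; mR−mL=-80/449 → turn -1·90°
n=4: pose=(5,1,W); sL=40/89, sR=10/17; mL=785/1513, mR=5/17; mL+mR=1230/1513 → advance +1; mR−mL=-20/89 → turn -1·90°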